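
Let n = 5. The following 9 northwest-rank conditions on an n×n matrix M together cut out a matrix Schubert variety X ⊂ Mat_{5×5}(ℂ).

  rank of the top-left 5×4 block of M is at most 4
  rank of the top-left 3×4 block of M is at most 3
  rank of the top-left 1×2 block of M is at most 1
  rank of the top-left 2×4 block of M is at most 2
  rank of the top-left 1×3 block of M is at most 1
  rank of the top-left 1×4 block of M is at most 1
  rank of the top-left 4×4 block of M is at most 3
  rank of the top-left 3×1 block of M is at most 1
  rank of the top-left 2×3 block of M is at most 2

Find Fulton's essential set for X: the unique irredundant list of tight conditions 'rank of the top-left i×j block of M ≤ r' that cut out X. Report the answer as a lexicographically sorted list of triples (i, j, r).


Reconstructing r_w from the 9 given conditions:

  1  1  1  1  1
  1  2  2  2  2
  1  2  3  3  3
  1  2  3  3  4
  1  2  3  4  5

hence w(1..5) = (1, 2, 3, 5, 4).

Fulton essential set (the sole Rothe cell):

[(4, 4, 3)]


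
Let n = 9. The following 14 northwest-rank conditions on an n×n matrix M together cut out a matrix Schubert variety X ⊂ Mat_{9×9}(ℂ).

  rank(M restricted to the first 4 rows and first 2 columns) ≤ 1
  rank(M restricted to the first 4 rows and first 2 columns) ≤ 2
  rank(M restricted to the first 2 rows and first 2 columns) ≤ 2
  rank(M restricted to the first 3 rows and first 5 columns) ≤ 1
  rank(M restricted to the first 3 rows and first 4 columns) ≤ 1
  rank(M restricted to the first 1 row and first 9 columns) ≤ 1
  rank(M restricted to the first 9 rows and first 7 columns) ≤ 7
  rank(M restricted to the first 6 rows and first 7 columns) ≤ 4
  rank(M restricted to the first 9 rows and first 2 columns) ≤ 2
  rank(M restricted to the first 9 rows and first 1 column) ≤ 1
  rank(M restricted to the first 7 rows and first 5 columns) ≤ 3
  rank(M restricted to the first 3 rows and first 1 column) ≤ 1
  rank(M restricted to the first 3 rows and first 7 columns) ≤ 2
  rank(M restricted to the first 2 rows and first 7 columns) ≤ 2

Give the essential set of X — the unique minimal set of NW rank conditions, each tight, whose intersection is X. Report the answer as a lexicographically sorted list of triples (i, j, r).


Recovering R(i,j) via the rank-extension bound from the 14 conditions:

  R[1]: 1 | 1 | 1 | 1 | 1 | 1 | 1 | 1 | 1
  R[2]: 1 | 1 | 1 | 1 | 1 | 2 | 2 | 2 | 2
  R[3]: 1 | 1 | 1 | 1 | 1 | 2 | 2 | 3 | 3
  R[4]: 1 | 1 | 2 | 2 | 2 | 3 | 3 | 4 | 4
  R[5]: 1 | 2 | 3 | 3 | 3 | 4 | 4 | 5 | 5
  R[6]: 1 | 2 | 3 | 3 | 3 | 4 | 4 | 5 | 6
  R[7]: 1 | 2 | 3 | 3 | 3 | 4 | 5 | 6 | 7
  R[8]: 1 | 2 | 3 | 4 | 4 | 5 | 6 | 7 | 8
  R[9]: 1 | 2 | 3 | 4 | 5 | 6 | 7 | 8 | 9

the unique w with this rank table is (1, 6, 8, 3, 2, 9, 7, 4, 5).

ℓ(w)=15; the 5 essential cells (i,j,r):

[(3, 5, 1), (3, 7, 2), (4, 2, 1), (6, 7, 4), (7, 5, 3)]


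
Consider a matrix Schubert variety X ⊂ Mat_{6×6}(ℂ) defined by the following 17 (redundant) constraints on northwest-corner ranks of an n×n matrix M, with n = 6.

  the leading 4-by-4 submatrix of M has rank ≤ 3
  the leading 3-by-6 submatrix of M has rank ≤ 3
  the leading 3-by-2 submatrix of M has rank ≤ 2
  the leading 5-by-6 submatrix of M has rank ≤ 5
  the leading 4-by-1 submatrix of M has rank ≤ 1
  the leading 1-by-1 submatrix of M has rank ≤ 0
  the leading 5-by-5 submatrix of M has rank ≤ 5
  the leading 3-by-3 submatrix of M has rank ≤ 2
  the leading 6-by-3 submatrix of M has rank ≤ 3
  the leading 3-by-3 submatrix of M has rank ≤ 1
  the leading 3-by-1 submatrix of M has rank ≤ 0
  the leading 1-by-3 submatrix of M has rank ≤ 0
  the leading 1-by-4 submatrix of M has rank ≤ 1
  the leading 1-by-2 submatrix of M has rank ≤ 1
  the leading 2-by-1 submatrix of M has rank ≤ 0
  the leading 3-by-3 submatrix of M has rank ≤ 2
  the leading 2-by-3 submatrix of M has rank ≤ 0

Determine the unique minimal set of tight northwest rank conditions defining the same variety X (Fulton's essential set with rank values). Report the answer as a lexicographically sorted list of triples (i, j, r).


Recovering R(i,j) via the rank-extension bound from the 17 conditions:

  R[1]: 0 | 0 | 0 | 1 | 1 | 1
  R[2]: 0 | 0 | 0 | 1 | 2 | 2
  R[3]: 0 | 1 | 1 | 2 | 3 | 3
  R[4]: 1 | 2 | 2 | 3 | 4 | 4
  R[5]: 1 | 2 | 3 | 4 | 5 | 5
  R[6]: 1 | 2 | 3 | 4 | 5 | 6

giving w = (4, 5, 2, 1, 3, 6) via Δ²R.

Rothe diagram D(w) (7 cells), 2 SE-corners (essential conditions):

[(2, 3, 0), (3, 1, 0)]


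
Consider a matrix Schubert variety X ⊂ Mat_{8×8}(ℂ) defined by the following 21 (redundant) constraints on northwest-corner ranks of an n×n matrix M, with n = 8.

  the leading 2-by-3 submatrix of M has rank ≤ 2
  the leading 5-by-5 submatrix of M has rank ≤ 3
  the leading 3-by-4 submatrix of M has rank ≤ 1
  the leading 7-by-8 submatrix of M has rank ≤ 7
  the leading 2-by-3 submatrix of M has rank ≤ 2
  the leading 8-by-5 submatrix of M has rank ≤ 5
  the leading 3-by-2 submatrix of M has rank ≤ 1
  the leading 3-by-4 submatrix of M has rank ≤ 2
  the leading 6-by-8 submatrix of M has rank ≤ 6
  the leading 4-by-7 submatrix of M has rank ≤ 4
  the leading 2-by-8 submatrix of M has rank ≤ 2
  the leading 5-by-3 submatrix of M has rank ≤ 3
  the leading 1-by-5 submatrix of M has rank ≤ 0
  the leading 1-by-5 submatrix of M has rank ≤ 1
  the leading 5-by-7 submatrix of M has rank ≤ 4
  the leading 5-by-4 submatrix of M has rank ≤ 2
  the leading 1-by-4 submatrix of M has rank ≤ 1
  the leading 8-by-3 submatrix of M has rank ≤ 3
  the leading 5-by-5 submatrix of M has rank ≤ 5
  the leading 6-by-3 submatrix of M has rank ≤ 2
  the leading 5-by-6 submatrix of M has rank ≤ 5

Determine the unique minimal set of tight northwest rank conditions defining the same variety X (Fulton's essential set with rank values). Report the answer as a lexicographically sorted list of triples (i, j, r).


Recovering R(i,j) via the rank-extension bound from the 21 conditions:

  R[1]: 0, 0, 0, 0, 0, 1, 1, 1
  R[2]: 1, 1, 1, 1, 1, 2, 2, 2
  R[3]: 1, 1, 1, 1, 2, 3, 3, 3
  R[4]: 1, 2, 2, 2, 3, 4, 4, 4
  R[5]: 1, 2, 2, 2, 3, 4, 4, 5
  R[6]: 1, 2, 2, 3, 4, 5, 5, 6
  R[7]: 1, 2, 3, 4, 5, 6, 6, 7
  R[8]: 1, 2, 3, 4, 5, 6, 7, 8

the unique w with this rank table is (6, 1, 5, 2, 8, 4, 3, 7).

Fulton essential set (5 of the 12 Rothe cells):

[(1, 5, 0), (3, 4, 1), (5, 4, 2), (5, 7, 4), (6, 3, 2)]


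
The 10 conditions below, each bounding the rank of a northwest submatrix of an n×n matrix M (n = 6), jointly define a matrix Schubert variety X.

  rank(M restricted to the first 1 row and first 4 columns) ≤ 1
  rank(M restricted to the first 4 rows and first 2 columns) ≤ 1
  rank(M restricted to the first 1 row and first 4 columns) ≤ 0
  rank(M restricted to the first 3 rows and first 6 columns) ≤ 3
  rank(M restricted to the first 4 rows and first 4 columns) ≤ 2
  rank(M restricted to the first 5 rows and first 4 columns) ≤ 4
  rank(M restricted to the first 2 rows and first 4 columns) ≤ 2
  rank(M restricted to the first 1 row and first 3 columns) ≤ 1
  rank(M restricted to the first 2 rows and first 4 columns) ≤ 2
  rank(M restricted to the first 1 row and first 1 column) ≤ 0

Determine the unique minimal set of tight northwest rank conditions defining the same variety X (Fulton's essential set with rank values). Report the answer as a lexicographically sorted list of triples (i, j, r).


Propagating the 10 rank bounds to every northwest block:

  i=1: 0 | 0 | 0 | 0 | 1 | 1
  i=2: 1 | 1 | 1 | 1 | 2 | 2
  i=3: 1 | 1 | 2 | 2 | 3 | 3
  i=4: 1 | 1 | 2 | 2 | 3 | 4
  i=5: 1 | 2 | 3 | 3 | 4 | 5
  i=6: 1 | 2 | 3 | 4 | 5 | 6

reading off 1-entries of Δ²R: w = (5, 1, 3, 6, 2, 4).

ℓ(w)=7; the 3 essential cells (i,j,r):

[(1, 4, 0), (4, 2, 1), (4, 4, 2)]


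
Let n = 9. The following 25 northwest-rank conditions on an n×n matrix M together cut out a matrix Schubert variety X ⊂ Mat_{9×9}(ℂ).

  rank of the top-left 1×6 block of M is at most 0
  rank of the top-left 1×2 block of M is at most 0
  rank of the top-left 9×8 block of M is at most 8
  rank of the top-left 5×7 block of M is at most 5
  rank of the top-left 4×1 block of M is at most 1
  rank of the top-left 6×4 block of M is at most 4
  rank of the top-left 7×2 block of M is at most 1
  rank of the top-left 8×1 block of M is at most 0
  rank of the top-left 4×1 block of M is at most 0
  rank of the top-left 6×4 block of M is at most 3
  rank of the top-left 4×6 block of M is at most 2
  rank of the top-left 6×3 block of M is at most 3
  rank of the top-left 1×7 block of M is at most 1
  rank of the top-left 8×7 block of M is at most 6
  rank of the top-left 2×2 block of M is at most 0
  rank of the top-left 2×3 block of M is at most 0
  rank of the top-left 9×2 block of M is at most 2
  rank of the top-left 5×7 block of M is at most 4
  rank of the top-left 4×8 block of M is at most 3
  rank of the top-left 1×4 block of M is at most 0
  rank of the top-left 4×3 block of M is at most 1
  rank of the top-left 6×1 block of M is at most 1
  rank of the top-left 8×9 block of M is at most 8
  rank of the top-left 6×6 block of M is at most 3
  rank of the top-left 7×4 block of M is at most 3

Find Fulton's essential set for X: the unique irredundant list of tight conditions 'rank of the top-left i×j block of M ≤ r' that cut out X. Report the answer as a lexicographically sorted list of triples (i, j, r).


Propagating the 25 rank bounds to every northwest block:

  i=1: 0, 0, 0, 0, 0, 0, 1, 1, 1
  i=2: 0, 0, 0, 1, 1, 1, 2, 2, 2
  i=3: 0, 1, 1, 2, 2, 2, 3, 3, 3
  i=4: 0, 1, 1, 2, 2, 2, 3, 3, 4
  i=5: 0, 1, 2, 3, 3, 3, 4, 4, 5
  i=6: 0, 1, 2, 3, 3, 3, 4, 5, 6
  i=7: 0, 1, 2, 3, 4, 4, 5, 6, 7
  i=8: 0, 1, 2, 3, 4, 5, 6, 7, 8
  i=9: 1, 2, 3, 4, 5, 6, 7, 8, 9

reading off 1-entries of Δ²R: w = (7, 4, 2, 9, 3, 8, 5, 6, 1).

D(w) has 21 cells with 7 SE-corners; essential set:

[(1, 6, 0), (2, 3, 0), (4, 3, 1), (4, 6, 2), (4, 8, 3), (6, 6, 3), (8, 1, 0)]


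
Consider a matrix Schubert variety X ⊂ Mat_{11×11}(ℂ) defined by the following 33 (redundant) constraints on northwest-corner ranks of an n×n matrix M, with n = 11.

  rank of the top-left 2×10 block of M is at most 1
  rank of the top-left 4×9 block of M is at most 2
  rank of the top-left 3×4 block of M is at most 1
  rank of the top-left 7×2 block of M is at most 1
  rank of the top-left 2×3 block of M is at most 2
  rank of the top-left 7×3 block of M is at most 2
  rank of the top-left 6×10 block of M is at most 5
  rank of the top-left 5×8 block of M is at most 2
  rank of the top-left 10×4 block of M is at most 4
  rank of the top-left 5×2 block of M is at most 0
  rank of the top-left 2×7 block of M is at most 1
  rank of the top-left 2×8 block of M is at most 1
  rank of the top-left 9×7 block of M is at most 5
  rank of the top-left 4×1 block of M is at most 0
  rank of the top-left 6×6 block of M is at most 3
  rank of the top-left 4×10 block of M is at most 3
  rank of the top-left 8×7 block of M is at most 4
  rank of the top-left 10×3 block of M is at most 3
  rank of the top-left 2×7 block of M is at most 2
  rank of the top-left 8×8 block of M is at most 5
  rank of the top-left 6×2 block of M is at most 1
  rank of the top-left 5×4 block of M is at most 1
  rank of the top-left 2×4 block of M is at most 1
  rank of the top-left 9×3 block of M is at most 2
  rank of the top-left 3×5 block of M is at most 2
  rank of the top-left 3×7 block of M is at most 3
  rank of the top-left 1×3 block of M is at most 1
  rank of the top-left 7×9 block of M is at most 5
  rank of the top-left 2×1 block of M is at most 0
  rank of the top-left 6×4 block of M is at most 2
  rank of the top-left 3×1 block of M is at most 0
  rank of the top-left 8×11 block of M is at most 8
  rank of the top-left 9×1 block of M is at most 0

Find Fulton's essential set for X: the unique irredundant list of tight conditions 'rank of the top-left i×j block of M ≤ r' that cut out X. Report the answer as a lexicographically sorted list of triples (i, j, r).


Reconstructing r_w from the 33 given conditions:

  0 0 1 1 1 1 1 1 1 1 1
  0 0 1 1 1 1 1 1 1 1 2
  0 0 1 1 2 2 2 2 2 2 3
  0 0 1 1 2 2 2 2 2 3 4
  0 0 1 1 2 2 2 2 3 4 5
  0 1 2 2 3 3 3 3 4 5 6
  0 1 2 3 4 4 4 4 5 6 7
  0 1 2 3 4 4 4 5 6 7 8
  0 1 2 3 4 5 5 6 7 8 9
  1 2 3 4 5 6 6 7 8 9 10
  1 2 3 4 5 6 7 8 9 10 11

hence w(1..11) = (3, 11, 5, 10, 9, 2, 4, 8, 6, 1, 7).

D(w) has 33 cells with 7 SE-corners; essential set:

[(2, 10, 1), (4, 9, 2), (5, 2, 0), (5, 4, 1), (5, 8, 2), (8, 7, 4), (9, 1, 0)]


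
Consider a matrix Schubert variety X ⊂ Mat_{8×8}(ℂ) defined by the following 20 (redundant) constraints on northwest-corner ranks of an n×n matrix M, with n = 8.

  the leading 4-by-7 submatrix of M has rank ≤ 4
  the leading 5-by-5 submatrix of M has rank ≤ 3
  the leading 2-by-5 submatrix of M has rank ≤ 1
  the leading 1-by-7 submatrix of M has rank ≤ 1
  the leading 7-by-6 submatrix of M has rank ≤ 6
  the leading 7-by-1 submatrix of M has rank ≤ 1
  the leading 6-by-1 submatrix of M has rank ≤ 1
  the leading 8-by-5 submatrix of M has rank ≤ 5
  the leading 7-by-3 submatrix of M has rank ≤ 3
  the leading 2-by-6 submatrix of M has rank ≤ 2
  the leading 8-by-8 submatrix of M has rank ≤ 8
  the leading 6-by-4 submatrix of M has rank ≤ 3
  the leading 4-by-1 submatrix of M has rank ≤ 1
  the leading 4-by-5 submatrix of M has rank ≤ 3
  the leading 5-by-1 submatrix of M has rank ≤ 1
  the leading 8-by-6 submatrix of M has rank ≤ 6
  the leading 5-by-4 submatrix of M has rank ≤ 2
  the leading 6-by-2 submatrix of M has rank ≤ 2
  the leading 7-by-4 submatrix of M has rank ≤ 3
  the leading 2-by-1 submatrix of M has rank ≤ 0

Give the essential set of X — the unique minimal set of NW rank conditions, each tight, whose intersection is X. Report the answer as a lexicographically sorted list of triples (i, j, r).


Recovering R(i,j) via the rank-extension bound from the 20 conditions:

  R[1]: 0, 1, 1, 1, 1, 1, 1, 1
  R[2]: 0, 1, 1, 1, 1, 2, 2, 2
  R[3]: 1, 2, 2, 2, 2, 3, 3, 3
  R[4]: 1, 2, 2, 2, 3, 4, 4, 4
  R[5]: 1, 2, 2, 2, 3, 4, 5, 5
  R[6]: 1, 2, 3, 3, 4, 5, 6, 6
  R[7]: 1, 2, 3, 3, 4, 5, 6, 7
  R[8]: 1, 2, 3, 4, 5, 6, 7, 8

hence w(1..8) = (2, 6, 1, 5, 7, 3, 8, 4).

D(w) has 10 cells with 4 SE-corners; essential set:

[(2, 1, 0), (2, 5, 1), (5, 4, 2), (7, 4, 3)]


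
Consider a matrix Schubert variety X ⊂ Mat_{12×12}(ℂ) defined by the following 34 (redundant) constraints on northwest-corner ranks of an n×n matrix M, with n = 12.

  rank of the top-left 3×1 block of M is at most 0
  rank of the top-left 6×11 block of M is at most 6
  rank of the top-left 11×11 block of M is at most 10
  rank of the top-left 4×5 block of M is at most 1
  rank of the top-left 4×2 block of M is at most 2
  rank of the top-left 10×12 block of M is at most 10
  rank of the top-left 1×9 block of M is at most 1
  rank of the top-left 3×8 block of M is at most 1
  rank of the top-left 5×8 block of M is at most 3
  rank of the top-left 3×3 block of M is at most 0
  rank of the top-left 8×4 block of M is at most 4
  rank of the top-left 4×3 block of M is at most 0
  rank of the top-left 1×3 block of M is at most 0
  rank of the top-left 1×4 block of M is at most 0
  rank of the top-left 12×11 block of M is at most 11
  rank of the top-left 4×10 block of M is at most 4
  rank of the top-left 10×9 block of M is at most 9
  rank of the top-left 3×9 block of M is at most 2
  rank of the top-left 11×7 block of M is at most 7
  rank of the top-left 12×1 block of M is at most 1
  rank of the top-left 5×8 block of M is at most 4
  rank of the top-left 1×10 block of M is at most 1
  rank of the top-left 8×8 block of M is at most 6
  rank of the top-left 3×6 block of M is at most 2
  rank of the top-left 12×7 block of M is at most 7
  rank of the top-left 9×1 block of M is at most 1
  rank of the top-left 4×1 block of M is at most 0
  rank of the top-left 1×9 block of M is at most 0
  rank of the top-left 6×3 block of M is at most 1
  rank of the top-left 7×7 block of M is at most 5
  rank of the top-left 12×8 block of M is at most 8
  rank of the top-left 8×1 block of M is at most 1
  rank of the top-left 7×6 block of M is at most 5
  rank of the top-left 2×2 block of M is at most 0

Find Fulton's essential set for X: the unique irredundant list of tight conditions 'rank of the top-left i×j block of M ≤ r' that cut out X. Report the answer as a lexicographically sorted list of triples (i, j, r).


Propagating the 34 rank bounds to every northwest block:

  0 | 0 | 0 | 0 | 0 | 0 | 0 | 0 | 0 | 1 | 1 | 1
  0 | 0 | 0 | 1 | 1 | 1 | 1 | 1 | 1 | 2 | 2 | 2
  0 | 0 | 0 | 1 | 1 | 1 | 1 | 1 | 2 | 3 | 3 | 3
  0 | 0 | 0 | 1 | 1 | 2 | 2 | 2 | 3 | 4 | 4 | 4
  1 | 1 | 1 | 2 | 2 | 3 | 3 | 3 | 4 | 5 | 5 | 5
  1 | 1 | 1 | 2 | 3 | 4 | 4 | 4 | 5 | 6 | 6 | 6
  1 | 2 | 2 | 3 | 4 | 5 | 5 | 5 | 6 | 7 | 7 | 7
  1 | 2 | 3 | 4 | 5 | 6 | 6 | 6 | 7 | 8 | 8 | 8
  1 | 2 | 3 | 4 | 5 | 6 | 7 | 7 | 8 | 9 | 9 | 9
  1 | 2 | 3 | 4 | 5 | 6 | 7 | 8 | 9 | 10 | 10 | 10
  1 | 2 | 3 | 4 | 5 | 6 | 7 | 8 | 9 | 10 | 10 | 11
  1 | 2 | 3 | 4 | 5 | 6 | 7 | 8 | 9 | 10 | 11 | 12

so w = (10, 4, 9, 6, 1, 5, 2, 3, 7, 8, 12, 11).

ℓ(w)=26; the 6 essential cells (i,j,r):

[(1, 9, 0), (3, 8, 1), (4, 3, 0), (4, 5, 1), (6, 3, 1), (11, 11, 10)]


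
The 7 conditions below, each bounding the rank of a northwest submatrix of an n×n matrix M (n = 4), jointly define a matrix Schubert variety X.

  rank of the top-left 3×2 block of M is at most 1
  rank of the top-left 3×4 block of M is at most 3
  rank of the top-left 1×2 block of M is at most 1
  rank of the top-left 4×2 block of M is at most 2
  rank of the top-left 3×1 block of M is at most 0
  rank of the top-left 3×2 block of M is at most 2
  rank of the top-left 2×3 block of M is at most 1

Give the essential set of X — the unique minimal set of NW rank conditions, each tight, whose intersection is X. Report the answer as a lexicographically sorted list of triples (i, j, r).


Reconstructing r_w from the 7 given conditions:

  0 | 1 | 1 | 1
  0 | 1 | 1 | 2
  0 | 1 | 2 | 3
  1 | 2 | 3 | 4

hence w(1..4) = (2, 4, 3, 1).

|D(w)|=4, |Ess(w)|=2:

[(2, 3, 1), (3, 1, 0)]


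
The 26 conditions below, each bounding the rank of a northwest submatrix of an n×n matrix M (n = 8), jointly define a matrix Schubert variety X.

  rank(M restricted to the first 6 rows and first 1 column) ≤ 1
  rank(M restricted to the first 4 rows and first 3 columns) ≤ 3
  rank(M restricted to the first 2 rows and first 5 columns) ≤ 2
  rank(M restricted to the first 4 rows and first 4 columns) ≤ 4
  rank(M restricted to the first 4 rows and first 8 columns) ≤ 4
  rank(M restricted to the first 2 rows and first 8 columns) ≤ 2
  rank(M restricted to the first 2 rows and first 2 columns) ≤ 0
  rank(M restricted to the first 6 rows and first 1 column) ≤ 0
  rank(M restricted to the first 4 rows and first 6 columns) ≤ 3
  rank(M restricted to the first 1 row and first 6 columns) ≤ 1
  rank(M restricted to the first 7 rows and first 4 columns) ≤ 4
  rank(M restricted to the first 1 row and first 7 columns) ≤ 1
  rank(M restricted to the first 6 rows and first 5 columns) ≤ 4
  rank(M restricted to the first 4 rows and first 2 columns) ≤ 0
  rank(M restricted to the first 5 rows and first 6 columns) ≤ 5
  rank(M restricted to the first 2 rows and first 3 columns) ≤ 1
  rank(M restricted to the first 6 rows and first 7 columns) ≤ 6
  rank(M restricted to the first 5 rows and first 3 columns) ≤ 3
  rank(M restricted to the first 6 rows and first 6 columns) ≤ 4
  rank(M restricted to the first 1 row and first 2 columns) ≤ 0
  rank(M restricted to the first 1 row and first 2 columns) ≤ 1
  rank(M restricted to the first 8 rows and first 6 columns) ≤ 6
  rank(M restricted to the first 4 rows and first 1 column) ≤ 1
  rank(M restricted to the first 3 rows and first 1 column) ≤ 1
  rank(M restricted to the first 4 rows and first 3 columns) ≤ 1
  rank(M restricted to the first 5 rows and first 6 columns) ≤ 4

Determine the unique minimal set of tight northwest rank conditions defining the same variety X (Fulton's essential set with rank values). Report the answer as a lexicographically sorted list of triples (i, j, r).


Propagating the 26 rank bounds to every northwest block:

  R[1]: 0 | 0 | 1 | 1 | 1 | 1 | 1 | 1
  R[2]: 0 | 0 | 1 | 2 | 2 | 2 | 2 | 2
  R[3]: 0 | 0 | 1 | 2 | 3 | 3 | 3 | 3
  R[4]: 0 | 0 | 1 | 2 | 3 | 3 | 4 | 4
  R[5]: 0 | 1 | 2 | 3 | 4 | 4 | 5 | 5
  R[6]: 0 | 1 | 2 | 3 | 4 | 4 | 5 | 6
  R[7]: 1 | 2 | 3 | 4 | 5 | 5 | 6 | 7
  R[8]: 1 | 2 | 3 | 4 | 5 | 6 | 7 | 8

so w = (3, 4, 5, 7, 2, 8, 1, 6).

Fulton essential set (4 of the 12 Rothe cells):

[(4, 2, 0), (4, 6, 3), (6, 1, 0), (6, 6, 4)]


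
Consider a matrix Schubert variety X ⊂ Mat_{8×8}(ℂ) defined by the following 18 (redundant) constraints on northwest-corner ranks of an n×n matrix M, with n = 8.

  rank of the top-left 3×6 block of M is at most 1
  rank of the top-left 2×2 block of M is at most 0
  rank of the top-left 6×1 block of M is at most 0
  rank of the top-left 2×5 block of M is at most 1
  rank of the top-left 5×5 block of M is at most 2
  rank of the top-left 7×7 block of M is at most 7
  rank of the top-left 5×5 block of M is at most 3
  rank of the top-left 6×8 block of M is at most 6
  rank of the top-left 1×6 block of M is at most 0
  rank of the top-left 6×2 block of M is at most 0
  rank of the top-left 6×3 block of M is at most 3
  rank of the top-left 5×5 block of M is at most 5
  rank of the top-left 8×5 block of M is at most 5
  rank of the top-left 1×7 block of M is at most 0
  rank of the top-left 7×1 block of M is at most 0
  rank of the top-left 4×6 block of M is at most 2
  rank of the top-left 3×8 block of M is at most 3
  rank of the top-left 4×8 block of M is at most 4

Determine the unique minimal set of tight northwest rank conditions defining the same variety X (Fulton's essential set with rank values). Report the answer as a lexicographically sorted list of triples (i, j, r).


Rank table r_w(8×8) implied by the 18 constraints:

  0  0  0  0  0  0  0  1
  0  0  1  1  1  1  1  2
  0  0  1  1  1  1  2  3
  0  0  1  2  2  2  3  4
  0  0  1  2  2  3  4  5
  0  0  1  2  3  4  5  6
  0  1  2  3  4  5  6  7
  1  2  3  4  5  6  7  8

hence w(1..8) = (8, 3, 7, 4, 6, 5, 2, 1).

Rothe diagram D(w) (22 cells), 5 SE-corners (essential conditions):

[(1, 7, 0), (3, 6, 1), (5, 5, 2), (6, 2, 0), (7, 1, 0)]


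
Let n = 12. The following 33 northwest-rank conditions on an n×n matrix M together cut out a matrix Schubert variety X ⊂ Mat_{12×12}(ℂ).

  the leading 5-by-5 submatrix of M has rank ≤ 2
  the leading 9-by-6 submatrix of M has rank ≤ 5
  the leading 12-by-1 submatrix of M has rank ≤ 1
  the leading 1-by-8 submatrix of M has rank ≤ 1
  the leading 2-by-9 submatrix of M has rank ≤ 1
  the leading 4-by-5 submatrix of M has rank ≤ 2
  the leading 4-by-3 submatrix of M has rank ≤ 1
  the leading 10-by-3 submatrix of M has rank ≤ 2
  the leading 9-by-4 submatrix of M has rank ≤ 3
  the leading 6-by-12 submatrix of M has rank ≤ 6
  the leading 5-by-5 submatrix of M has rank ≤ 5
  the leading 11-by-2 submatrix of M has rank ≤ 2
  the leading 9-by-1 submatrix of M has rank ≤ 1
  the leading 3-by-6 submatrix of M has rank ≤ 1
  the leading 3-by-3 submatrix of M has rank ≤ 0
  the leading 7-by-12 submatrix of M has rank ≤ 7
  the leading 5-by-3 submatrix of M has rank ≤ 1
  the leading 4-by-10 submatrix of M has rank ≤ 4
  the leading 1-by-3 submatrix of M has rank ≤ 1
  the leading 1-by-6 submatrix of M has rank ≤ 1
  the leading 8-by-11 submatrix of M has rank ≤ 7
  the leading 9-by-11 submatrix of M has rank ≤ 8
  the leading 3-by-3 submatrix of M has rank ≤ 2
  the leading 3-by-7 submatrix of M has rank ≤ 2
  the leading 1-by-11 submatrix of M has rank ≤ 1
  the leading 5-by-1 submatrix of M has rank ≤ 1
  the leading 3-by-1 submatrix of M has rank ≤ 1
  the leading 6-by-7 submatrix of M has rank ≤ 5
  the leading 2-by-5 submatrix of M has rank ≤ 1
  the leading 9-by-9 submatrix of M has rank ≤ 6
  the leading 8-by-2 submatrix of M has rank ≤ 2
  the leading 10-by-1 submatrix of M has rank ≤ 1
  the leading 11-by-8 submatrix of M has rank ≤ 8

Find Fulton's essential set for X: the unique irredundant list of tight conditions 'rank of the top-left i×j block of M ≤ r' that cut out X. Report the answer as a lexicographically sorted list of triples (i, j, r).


Propagating the 33 rank bounds to every northwest block:

  i=1: 0  0  0  1  1  1  1  1  1  1  1  1
  i=2: 0  0  0  1  1  1  1  1  1  2  2  2
  i=3: 0  0  0  1  1  1  2  2  2  3  3  3
  i=4: 1  1  1  2  2  2  3  3  3  4  4  4
  i=5: 1  1  1  2  2  3  4  4  4  5  5  5
  i=6: 1  2  2  3  3  4  5  5  5  6  6  6
  i=7: 1  2  2  3  4  5  6  6  6  7  7  7
  i=8: 1  2  2  3  4  5  6  6  6  7  7  8
  i=9: 1  2  2  3  4  5  6  6  6  7  8  9
  i=10: 1  2  2  3  4  5  6  7  7  8  9  10
  i=11: 1  2  3  4  5  6  7  8  8  9  10  11
  i=12: 1  2  3  4  5  6  7  8  9  10  11  12

the unique w with this rank table is (4, 10, 7, 1, 6, 2, 5, 12, 11, 8, 3, 9).

Rothe diagram D(w) (28 cells), 8 SE-corners (essential conditions):

[(2, 9, 1), (3, 3, 0), (3, 6, 1), (5, 3, 1), (5, 5, 2), (8, 11, 7), (9, 9, 6), (10, 3, 2)]


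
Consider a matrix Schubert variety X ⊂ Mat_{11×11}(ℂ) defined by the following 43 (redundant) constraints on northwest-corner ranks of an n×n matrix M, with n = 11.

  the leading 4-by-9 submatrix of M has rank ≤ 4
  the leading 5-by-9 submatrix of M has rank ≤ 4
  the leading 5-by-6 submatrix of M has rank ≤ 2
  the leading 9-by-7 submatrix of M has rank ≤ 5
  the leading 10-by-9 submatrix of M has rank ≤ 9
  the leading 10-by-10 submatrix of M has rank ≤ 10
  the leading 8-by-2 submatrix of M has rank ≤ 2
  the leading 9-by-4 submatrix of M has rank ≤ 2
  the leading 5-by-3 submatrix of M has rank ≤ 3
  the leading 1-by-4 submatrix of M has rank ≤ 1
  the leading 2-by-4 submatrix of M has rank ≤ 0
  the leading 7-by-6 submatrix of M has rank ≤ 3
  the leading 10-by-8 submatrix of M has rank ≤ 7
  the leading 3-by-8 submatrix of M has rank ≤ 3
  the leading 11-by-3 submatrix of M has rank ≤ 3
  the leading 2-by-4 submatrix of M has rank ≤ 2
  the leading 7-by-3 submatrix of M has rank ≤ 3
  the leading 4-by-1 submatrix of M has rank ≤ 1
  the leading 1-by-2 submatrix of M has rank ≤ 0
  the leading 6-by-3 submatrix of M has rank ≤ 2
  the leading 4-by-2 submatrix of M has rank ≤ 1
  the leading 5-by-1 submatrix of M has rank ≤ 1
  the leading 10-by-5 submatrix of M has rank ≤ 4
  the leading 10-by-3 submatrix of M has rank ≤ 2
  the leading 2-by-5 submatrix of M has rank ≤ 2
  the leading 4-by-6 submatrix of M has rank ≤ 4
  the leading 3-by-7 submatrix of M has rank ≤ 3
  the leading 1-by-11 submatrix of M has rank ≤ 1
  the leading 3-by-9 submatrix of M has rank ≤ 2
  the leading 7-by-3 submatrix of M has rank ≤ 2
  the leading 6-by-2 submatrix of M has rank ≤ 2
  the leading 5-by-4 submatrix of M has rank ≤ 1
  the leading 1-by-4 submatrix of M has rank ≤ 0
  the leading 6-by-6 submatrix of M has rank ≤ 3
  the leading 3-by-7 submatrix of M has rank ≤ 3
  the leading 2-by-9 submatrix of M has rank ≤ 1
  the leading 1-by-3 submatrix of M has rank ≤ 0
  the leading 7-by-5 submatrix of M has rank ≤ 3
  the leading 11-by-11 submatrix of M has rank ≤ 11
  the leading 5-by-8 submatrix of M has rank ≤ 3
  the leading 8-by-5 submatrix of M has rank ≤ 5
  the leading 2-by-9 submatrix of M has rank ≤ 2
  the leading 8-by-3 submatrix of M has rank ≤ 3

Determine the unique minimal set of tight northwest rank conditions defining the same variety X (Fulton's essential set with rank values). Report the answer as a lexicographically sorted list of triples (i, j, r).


The tightest implied rank at each (i,j), from the 43 conditions:

  R[1]: 0, 0, 0, 0, 1, 1, 1, 1, 1, 1, 1
  R[2]: 0, 0, 0, 0, 1, 1, 1, 1, 1, 2, 2
  R[3]: 1, 1, 1, 1, 2, 2, 2, 2, 2, 3, 3
  R[4]: 1, 1, 1, 1, 2, 2, 3, 3, 3, 4, 4
  R[5]: 1, 1, 1, 1, 2, 2, 3, 3, 4, 5, 5
  R[6]: 1, 2, 2, 2, 3, 3, 4, 4, 5, 6, 6
  R[7]: 1, 2, 2, 2, 3, 3, 4, 5, 6, 7, 7
  R[8]: 1, 2, 2, 2, 3, 4, 5, 6, 7, 8, 8
  R[9]: 1, 2, 2, 2, 3, 4, 5, 6, 7, 8, 9
  R[10]: 1, 2, 2, 3, 4, 5, 6, 7, 8, 9, 10
  R[11]: 1, 2, 3, 4, 5, 6, 7, 8, 9, 10, 11

the unique w with this rank table is (5, 10, 1, 7, 9, 2, 8, 6, 11, 4, 3).

|D(w)|=29, |Ess(w)|=8:

[(2, 4, 0), (2, 9, 1), (5, 4, 1), (5, 6, 2), (5, 8, 3), (7, 6, 3), (9, 4, 2), (10, 3, 2)]


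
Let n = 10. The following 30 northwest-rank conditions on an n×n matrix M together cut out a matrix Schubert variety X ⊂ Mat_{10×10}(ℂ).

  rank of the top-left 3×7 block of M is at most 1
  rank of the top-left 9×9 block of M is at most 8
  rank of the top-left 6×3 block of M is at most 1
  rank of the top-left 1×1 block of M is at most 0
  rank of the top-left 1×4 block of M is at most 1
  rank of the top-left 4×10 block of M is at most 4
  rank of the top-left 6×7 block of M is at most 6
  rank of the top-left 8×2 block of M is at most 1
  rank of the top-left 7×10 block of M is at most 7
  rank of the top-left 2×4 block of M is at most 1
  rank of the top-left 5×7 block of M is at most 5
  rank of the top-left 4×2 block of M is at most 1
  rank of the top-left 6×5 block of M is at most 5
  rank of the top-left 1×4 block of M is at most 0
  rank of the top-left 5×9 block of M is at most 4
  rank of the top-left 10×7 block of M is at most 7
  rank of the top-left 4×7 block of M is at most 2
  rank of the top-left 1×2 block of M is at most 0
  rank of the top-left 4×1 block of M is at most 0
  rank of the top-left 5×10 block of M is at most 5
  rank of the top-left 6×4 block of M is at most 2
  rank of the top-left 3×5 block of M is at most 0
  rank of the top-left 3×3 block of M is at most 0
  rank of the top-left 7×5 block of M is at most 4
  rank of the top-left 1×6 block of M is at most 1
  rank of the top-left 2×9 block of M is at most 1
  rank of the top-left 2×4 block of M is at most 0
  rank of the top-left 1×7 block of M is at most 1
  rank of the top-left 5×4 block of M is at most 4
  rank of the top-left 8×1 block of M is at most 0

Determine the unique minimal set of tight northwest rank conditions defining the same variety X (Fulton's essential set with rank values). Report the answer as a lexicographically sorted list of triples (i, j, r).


Recovering R(i,j) via the rank-extension bound from the 30 conditions:

  R[1]: 0 0 0 0 0 1 1 1 1 1
  R[2]: 0 0 0 0 0 1 1 1 1 2
  R[3]: 0 0 0 0 0 1 1 2 2 3
  R[4]: 0 1 1 1 1 2 2 3 3 4
  R[5]: 0 1 1 2 2 3 3 4 4 5
  R[6]: 0 1 1 2 3 4 4 5 5 6
  R[7]: 0 1 2 3 4 5 5 6 6 7
  R[8]: 0 1 2 3 4 5 6 7 7 8
  R[9]: 1 2 3 4 5 6 7 8 8 9
  R[10]: 1 2 3 4 5 6 7 8 9 10

hence w(1..10) = (6, 10, 8, 2, 4, 5, 3, 7, 1, 9).

Rothe diagram D(w) (26 cells), 5 SE-corners (essential conditions):

[(2, 9, 1), (3, 5, 0), (3, 7, 1), (6, 3, 1), (8, 1, 0)]


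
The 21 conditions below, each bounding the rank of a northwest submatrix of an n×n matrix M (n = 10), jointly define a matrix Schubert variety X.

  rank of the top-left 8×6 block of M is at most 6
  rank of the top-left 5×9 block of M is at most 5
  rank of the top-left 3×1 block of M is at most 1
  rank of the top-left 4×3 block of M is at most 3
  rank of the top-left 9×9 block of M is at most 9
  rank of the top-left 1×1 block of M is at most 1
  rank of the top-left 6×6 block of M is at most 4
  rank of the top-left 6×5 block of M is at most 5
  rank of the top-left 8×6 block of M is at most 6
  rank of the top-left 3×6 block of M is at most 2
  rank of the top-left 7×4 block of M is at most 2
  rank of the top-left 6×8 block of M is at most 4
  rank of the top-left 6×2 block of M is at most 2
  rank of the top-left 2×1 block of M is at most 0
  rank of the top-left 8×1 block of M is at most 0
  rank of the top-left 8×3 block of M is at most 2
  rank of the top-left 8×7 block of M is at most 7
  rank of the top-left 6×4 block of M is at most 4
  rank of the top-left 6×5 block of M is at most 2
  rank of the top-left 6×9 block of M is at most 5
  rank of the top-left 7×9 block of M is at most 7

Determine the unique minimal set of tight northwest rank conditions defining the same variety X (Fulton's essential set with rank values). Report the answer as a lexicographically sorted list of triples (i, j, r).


Rank table r_w(10×10) implied by the 21 constraints:

  0, 1, 1, 1, 1, 1, 1, 1, 1, 1
  0, 1, 2, 2, 2, 2, 2, 2, 2, 2
  0, 1, 2, 2, 2, 2, 3, 3, 3, 3
  0, 1, 2, 2, 2, 3, 4, 4, 4, 4
  0, 1, 2, 2, 2, 3, 4, 4, 5, 5
  0, 1, 2, 2, 2, 3, 4, 4, 5, 6
  0, 1, 2, 2, 3, 4, 5, 5, 6, 7
  0, 1, 2, 3, 4, 5, 6, 6, 7, 8
  1, 2, 3, 4, 5, 6, 7, 7, 8, 9
  1, 2, 3, 4, 5, 6, 7, 8, 9, 10

the unique w with this rank table is (2, 3, 7, 6, 9, 10, 5, 4, 1, 8).

|D(w)|=20, |Ess(w)|=5:

[(3, 6, 2), (6, 5, 2), (6, 8, 4), (7, 4, 2), (8, 1, 0)]


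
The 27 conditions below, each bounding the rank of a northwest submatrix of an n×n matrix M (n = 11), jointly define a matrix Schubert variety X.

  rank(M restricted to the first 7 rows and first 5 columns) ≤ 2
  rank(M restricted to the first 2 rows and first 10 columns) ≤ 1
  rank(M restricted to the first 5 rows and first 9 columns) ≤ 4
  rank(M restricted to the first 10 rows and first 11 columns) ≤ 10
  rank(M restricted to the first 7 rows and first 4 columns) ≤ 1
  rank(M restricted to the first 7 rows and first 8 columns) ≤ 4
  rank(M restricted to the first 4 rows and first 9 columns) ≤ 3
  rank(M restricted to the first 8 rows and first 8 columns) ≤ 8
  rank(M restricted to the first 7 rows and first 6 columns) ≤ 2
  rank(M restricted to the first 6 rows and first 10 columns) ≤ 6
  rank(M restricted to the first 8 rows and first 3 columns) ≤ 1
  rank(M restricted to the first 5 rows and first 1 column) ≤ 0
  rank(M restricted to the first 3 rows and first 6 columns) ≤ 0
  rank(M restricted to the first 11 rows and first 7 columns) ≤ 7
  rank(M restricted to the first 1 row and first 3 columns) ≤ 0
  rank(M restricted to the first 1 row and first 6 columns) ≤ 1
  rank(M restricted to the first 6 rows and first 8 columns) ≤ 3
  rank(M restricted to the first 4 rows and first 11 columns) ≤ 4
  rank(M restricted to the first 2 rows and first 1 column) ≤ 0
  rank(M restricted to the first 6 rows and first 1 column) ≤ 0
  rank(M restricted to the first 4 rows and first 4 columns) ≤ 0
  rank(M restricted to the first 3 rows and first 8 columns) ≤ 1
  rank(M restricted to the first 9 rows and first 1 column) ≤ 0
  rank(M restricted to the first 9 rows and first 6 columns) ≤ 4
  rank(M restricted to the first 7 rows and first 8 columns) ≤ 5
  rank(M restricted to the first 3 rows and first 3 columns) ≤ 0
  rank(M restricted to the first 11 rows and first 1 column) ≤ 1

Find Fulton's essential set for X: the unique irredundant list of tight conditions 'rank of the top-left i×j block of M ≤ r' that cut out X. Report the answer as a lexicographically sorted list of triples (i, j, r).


Propagating the 27 rank bounds to every northwest block:

  i=1: 0, 0, 0, 0, 0, 0, 1, 1, 1, 1, 1
  i=2: 0, 0, 0, 0, 0, 0, 1, 1, 1, 1, 2
  i=3: 0, 0, 0, 0, 0, 0, 1, 1, 2, 2, 3
  i=4: 0, 0, 0, 0, 1, 1, 2, 2, 3, 3, 4
  i=5: 0, 1, 1, 1, 2, 2, 3, 3, 4, 4, 5
  i=6: 0, 1, 1, 1, 2, 2, 3, 3, 4, 5, 6
  i=7: 0, 1, 1, 1, 2, 2, 3, 4, 5, 6, 7
  i=8: 0, 1, 1, 2, 3, 3, 4, 5, 6, 7, 8
  i=9: 0, 1, 2, 3, 4, 4, 5, 6, 7, 8, 9
  i=10: 1, 2, 3, 4, 5, 5, 6, 7, 8, 9, 10
  i=11: 1, 2, 3, 4, 5, 6, 7, 8, 9, 10, 11

giving w = (7, 11, 9, 5, 2, 10, 8, 4, 3, 1, 6) via Δ²R.

Fulton essential set (9 of the 39 Rothe cells):

[(2, 10, 1), (3, 6, 0), (3, 8, 1), (4, 4, 0), (6, 8, 3), (7, 4, 1), (7, 6, 2), (8, 3, 1), (9, 1, 0)]


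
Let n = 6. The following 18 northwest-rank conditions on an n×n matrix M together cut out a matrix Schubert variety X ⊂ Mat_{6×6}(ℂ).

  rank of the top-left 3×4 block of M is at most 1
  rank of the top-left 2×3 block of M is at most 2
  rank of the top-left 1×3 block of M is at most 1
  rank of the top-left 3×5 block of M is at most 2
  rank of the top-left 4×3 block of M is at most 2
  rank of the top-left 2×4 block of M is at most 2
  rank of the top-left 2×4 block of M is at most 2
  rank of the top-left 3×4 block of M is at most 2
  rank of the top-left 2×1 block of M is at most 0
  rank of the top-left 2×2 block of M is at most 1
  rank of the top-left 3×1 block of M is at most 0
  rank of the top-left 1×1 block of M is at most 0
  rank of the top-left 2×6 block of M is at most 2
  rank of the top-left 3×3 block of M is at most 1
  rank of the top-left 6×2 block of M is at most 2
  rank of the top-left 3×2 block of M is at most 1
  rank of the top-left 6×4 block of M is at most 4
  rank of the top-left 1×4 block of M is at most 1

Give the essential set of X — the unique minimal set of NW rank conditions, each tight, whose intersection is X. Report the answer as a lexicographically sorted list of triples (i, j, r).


The tightest implied rank at each (i,j), from the 18 conditions:

  R[1]: 0 | 1 | 1 | 1 | 1 | 1
  R[2]: 0 | 1 | 1 | 1 | 2 | 2
  R[3]: 0 | 1 | 1 | 1 | 2 | 3
  R[4]: 1 | 2 | 2 | 2 | 3 | 4
  R[5]: 1 | 2 | 3 | 3 | 4 | 5
  R[6]: 1 | 2 | 3 | 4 | 5 | 6

giving w = (2, 5, 6, 1, 3, 4) via Δ²R.

Fulton essential set (2 of the 7 Rothe cells):

[(3, 1, 0), (3, 4, 1)]


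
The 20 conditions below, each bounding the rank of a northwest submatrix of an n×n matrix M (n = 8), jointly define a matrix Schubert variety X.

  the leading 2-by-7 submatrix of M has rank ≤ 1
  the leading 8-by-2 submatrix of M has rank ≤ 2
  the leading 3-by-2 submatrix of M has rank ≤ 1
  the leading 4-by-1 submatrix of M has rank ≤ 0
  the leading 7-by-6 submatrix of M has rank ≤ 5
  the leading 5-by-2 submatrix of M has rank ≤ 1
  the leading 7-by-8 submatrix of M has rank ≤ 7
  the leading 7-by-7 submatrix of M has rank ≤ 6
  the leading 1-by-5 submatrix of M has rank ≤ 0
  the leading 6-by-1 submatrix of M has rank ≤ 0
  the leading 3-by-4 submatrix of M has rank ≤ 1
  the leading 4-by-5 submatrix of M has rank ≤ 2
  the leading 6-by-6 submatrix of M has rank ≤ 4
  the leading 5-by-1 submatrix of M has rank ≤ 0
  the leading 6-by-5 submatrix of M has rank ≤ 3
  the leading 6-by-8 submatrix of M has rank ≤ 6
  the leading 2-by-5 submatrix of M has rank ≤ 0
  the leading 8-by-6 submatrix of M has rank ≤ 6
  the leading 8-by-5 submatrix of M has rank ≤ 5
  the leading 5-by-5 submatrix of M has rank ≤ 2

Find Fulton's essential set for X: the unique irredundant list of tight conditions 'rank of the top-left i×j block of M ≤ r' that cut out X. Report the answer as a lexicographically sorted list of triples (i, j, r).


Recovering R(i,j) via the rank-extension bound from the 20 conditions:

  R[1]: 0 | 0 | 0 | 0 | 0 | 1 | 1 | 1
  R[2]: 0 | 0 | 0 | 0 | 0 | 1 | 1 | 2
  R[3]: 0 | 1 | 1 | 1 | 1 | 2 | 2 | 3
  R[4]: 0 | 1 | 2 | 2 | 2 | 3 | 3 | 4
  R[5]: 0 | 1 | 2 | 2 | 2 | 3 | 4 | 5
  R[6]: 0 | 1 | 2 | 3 | 3 | 4 | 5 | 6
  R[7]: 1 | 2 | 3 | 4 | 4 | 5 | 6 | 7
  R[8]: 1 | 2 | 3 | 4 | 5 | 6 | 7 | 8

the unique w with this rank table is (6, 8, 2, 3, 7, 4, 1, 5).

Rothe diagram D(w) (17 cells), 4 SE-corners (essential conditions):

[(2, 5, 0), (2, 7, 1), (5, 5, 2), (6, 1, 0)]


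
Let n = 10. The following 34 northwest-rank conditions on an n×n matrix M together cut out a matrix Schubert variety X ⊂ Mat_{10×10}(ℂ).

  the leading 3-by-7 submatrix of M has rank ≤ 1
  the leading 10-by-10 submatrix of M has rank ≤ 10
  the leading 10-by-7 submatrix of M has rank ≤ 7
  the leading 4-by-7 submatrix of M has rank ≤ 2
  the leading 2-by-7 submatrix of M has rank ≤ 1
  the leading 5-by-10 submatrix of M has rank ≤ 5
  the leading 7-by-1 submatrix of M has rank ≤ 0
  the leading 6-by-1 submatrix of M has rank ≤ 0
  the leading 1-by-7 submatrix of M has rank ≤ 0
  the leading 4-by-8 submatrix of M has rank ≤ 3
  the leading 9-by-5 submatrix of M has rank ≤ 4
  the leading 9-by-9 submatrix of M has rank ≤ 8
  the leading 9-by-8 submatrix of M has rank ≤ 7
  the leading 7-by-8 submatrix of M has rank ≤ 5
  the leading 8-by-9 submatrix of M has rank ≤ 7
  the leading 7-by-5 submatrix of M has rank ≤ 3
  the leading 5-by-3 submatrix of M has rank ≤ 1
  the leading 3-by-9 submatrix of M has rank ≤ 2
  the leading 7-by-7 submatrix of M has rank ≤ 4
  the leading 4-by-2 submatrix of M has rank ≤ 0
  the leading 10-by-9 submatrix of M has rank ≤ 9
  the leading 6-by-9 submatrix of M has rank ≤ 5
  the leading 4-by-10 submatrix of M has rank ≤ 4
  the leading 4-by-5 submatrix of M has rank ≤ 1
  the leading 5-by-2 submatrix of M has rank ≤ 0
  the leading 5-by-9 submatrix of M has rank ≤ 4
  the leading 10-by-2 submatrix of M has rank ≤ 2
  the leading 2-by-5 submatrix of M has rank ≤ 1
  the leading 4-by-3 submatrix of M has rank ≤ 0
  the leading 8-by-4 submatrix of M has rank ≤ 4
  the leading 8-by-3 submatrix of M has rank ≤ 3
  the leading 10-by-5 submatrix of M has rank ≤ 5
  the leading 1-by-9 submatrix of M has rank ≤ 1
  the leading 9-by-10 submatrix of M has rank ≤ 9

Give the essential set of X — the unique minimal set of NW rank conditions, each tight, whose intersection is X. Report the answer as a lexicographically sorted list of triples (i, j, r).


Recovering R(i,j) via the rank-extension bound from the 34 conditions:

  0 0 0 0 0 0 0 1 1 1
  0 0 0 1 1 1 1 2 2 2
  0 0 0 1 1 1 1 2 2 3
  0 0 0 1 1 2 2 3 3 4
  0 0 1 2 2 3 3 4 4 5
  0 1 2 3 3 4 4 5 5 6
  0 1 2 3 3 4 4 5 6 7
  1 2 3 4 4 5 5 6 7 8
  1 2 3 4 4 5 6 7 8 9
  1 2 3 4 5 6 7 8 9 10

giving w = (8, 4, 10, 6, 3, 2, 9, 1, 7, 5) via Δ²R.

Rothe diagram D(w) (28 cells), 10 SE-corners (essential conditions):

[(1, 7, 0), (3, 7, 1), (3, 9, 2), (4, 3, 0), (4, 5, 1), (5, 2, 0), (7, 1, 0), (7, 5, 3), (7, 7, 4), (9, 5, 4)]
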